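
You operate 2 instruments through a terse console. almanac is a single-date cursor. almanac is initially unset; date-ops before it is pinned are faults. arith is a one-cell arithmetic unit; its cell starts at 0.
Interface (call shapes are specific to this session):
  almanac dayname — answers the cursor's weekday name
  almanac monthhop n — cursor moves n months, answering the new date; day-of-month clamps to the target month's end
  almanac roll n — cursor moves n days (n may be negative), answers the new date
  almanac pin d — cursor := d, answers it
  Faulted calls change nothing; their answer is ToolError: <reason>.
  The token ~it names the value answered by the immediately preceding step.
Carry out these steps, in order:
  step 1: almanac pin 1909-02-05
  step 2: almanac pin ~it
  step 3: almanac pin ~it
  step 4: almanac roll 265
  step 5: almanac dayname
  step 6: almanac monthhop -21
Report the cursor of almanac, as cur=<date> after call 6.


Answer: cur=1908-01-28

Derivation:
-> almanac pin(d: 1909-02-05)
<- 1909-02-05
-> almanac pin(d: ~it)
<- 1909-02-05
-> almanac pin(d: ~it)
<- 1909-02-05
-> almanac roll(n: 265)
<- 1909-10-28
-> almanac dayname()
<- Thursday
-> almanac monthhop(n: -21)
<- 1908-01-28


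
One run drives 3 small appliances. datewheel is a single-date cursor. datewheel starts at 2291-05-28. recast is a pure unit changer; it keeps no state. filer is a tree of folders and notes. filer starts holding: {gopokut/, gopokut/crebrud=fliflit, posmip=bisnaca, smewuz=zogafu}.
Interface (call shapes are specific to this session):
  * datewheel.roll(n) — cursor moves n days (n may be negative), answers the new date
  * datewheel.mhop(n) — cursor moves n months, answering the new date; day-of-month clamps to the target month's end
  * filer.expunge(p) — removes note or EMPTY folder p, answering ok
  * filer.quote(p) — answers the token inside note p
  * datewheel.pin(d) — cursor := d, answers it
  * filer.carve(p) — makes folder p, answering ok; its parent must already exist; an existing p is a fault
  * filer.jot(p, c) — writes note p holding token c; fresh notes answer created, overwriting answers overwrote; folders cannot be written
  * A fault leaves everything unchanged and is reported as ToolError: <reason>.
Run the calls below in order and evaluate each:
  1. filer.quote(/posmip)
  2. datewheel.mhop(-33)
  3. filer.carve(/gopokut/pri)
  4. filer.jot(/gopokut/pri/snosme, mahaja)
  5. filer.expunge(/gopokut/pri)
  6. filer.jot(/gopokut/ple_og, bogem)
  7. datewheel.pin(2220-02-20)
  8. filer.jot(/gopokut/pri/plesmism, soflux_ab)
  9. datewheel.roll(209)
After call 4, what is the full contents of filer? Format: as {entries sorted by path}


-> filer.quote(p=/posmip)
<- bisnaca
-> datewheel.mhop(n=-33)
<- 2288-08-28
-> filer.carve(p=/gopokut/pri)
<- ok
-> filer.jot(p=/gopokut/pri/snosme, c=mahaja)
<- created
-> filer.expunge(p=/gopokut/pri)
<- ToolError: not empty
-> filer.jot(p=/gopokut/ple_og, c=bogem)
<- created
-> datewheel.pin(d=2220-02-20)
<- 2220-02-20
-> filer.jot(p=/gopokut/pri/plesmism, c=soflux_ab)
<- created
-> datewheel.roll(n=209)
<- 2220-09-16

Answer: {gopokut/, gopokut/crebrud=fliflit, gopokut/pri/, gopokut/pri/snosme=mahaja, posmip=bisnaca, smewuz=zogafu}


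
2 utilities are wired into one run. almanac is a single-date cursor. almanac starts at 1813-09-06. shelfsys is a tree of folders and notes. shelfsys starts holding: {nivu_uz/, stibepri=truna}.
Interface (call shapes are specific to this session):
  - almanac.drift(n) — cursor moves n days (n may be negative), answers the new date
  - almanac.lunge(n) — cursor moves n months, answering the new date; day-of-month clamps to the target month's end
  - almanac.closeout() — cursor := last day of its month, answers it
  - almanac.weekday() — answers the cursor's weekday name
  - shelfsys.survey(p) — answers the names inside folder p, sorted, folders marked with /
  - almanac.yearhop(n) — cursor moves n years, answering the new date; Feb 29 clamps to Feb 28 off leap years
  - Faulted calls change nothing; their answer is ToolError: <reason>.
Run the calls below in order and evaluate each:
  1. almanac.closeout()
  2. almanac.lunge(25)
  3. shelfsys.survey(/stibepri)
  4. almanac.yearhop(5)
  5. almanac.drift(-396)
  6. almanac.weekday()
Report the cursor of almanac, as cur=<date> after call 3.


Step: almanac.closeout[]
Result: 1813-09-30
Step: almanac.lunge[n→25]
Result: 1815-10-30
Step: shelfsys.survey[p→/stibepri]
Result: ToolError: not a directory
Step: almanac.yearhop[n→5]
Result: 1820-10-30
Step: almanac.drift[n→-396]
Result: 1819-09-30
Step: almanac.weekday[]
Result: Thursday

Answer: cur=1815-10-30


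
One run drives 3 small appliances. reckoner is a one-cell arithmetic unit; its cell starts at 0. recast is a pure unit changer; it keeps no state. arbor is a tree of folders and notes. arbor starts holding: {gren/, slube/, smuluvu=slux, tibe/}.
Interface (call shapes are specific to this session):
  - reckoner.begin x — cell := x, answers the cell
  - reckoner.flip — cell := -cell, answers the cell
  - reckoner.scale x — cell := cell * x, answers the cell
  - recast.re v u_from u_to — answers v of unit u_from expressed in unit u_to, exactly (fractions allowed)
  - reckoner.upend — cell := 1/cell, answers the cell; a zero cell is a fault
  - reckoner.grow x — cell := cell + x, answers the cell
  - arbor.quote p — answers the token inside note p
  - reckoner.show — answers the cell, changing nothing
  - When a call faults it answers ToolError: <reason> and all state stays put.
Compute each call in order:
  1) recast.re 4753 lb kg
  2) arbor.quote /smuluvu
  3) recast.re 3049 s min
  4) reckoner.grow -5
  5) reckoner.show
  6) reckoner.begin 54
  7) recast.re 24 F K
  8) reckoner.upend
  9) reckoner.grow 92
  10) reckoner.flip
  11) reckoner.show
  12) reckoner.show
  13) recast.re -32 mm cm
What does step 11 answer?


% 1. re(4753, lb, kg) == 215592453461/100000000
% 2. quote(/smuluvu) == slux
% 3. re(3049, s, min) == 3049/60
% 4. grow(-5) == -5
% 5. show() == -5
% 6. begin(54) == 54
% 7. re(24, F, K) == 48367/180
% 8. upend() == 1/54
% 9. grow(92) == 4969/54
% 10. flip() == -4969/54
% 11. show() == -4969/54
% 12. show() == -4969/54
% 13. re(-32, mm, cm) == -16/5

Answer: -4969/54


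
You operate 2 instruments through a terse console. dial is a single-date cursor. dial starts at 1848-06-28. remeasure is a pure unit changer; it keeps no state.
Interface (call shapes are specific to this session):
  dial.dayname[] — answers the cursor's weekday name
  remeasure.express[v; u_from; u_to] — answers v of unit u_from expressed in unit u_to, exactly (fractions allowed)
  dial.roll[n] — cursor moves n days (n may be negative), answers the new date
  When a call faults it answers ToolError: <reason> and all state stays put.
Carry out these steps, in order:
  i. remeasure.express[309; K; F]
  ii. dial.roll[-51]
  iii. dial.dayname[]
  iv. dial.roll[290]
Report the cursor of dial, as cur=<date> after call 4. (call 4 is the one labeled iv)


Answer: cur=1849-02-22

Derivation:
! 1. express(v→309, u_from→K, u_to→F) -> 9653/100
! 2. roll(n→-51) -> 1848-05-08
! 3. dayname() -> Monday
! 4. roll(n→290) -> 1849-02-22


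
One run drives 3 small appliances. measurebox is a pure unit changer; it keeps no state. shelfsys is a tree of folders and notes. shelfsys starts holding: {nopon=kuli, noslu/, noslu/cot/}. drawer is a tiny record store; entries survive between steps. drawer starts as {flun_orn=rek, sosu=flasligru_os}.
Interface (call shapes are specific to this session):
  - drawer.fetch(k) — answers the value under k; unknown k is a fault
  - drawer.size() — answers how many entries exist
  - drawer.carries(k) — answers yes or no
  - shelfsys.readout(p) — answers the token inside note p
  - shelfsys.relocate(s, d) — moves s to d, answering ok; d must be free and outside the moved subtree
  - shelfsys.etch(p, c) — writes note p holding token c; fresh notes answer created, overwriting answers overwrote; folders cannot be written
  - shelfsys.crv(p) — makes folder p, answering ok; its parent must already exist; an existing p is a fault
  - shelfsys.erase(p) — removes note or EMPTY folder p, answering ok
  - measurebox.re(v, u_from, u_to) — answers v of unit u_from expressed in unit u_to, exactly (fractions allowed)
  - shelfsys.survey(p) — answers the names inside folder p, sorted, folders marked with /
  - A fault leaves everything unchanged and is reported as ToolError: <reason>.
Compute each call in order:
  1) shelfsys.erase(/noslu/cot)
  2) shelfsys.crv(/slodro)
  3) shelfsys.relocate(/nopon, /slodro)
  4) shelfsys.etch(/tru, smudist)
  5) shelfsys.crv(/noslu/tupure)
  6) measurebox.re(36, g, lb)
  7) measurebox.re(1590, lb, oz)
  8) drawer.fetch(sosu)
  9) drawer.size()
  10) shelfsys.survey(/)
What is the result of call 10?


·→ shelfsys.erase(p='/noslu/cot')
·← ok
·→ shelfsys.crv(p='/slodro')
·← ok
·→ shelfsys.relocate(s='/nopon', d='/slodro')
·← ToolError: exists
·→ shelfsys.etch(p='/tru', c='smudist')
·← created
·→ shelfsys.crv(p='/noslu/tupure')
·← ok
·→ measurebox.re(v='36', u_from='g', u_to='lb')
·← 3600000/45359237
·→ measurebox.re(v='1590', u_from='lb', u_to='oz')
·← 25440
·→ drawer.fetch(k='sosu')
·← flasligru_os
·→ drawer.size()
·← 2
·→ shelfsys.survey(p='/')
·← [nopon, noslu/, slodro/, tru]

Answer: [nopon, noslu/, slodro/, tru]


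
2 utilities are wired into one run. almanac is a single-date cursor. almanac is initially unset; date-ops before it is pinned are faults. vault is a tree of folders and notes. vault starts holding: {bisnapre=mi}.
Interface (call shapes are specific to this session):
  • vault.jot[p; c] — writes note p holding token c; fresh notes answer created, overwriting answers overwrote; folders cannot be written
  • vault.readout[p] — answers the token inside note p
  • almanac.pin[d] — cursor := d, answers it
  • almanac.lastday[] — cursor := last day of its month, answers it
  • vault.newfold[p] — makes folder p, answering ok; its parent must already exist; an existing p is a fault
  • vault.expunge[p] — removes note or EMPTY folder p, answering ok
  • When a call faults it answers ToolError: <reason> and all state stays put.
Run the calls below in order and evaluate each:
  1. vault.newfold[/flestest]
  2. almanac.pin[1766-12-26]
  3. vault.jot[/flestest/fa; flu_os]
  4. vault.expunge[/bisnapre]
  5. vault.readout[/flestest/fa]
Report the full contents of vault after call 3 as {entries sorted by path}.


Answer: {bisnapre=mi, flestest/, flestest/fa=flu_os}

Derivation:
I run vault.newfold(p='/flestest'), yielding ok.
I run almanac.pin(d='1766-12-26'), and get 1766-12-26.
Then vault.jot(p='/flestest/fa', c='flu_os'): created.
Then vault.expunge(p='/bisnapre'), and see ok.
I use vault.readout(p='/flestest/fa'), → flu_os.


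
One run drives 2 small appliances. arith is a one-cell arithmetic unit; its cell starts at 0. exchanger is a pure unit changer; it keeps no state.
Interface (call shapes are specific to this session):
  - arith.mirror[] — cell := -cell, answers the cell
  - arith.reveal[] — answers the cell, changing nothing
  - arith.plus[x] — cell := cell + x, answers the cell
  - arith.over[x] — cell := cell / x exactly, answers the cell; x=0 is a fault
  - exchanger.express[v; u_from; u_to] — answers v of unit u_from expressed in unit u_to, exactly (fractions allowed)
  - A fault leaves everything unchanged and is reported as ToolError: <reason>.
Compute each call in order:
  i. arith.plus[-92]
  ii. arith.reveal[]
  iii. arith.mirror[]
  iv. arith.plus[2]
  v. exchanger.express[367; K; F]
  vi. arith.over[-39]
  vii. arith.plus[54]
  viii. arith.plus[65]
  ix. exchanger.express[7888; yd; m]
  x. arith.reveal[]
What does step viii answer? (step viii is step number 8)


Answer: 4547/39

Derivation:
~$ arith.plus x: -92
:: -92
~$ arith.reveal
:: -92
~$ arith.mirror
:: 92
~$ arith.plus x: 2
:: 94
~$ exchanger.express v: 367 u_from: K u_to: F
:: 20093/100
~$ arith.over x: -39
:: -94/39
~$ arith.plus x: 54
:: 2012/39
~$ arith.plus x: 65
:: 4547/39
~$ exchanger.express v: 7888 u_from: yd u_to: m
:: 4507992/625
~$ arith.reveal
:: 4547/39


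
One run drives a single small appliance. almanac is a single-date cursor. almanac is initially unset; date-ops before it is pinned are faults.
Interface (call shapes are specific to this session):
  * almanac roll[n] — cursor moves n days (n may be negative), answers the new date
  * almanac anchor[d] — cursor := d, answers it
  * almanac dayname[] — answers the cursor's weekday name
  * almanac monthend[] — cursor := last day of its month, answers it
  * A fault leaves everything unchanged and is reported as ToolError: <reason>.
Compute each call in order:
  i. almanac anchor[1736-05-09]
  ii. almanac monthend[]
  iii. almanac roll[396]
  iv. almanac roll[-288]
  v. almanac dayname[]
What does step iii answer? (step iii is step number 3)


Answer: 1737-07-01

Derivation:
Do: almanac anchor[d=1736-05-09]
See: 1736-05-09
Do: almanac monthend[]
See: 1736-05-31
Do: almanac roll[n=396]
See: 1737-07-01
Do: almanac roll[n=-288]
See: 1736-09-16
Do: almanac dayname[]
See: Sunday


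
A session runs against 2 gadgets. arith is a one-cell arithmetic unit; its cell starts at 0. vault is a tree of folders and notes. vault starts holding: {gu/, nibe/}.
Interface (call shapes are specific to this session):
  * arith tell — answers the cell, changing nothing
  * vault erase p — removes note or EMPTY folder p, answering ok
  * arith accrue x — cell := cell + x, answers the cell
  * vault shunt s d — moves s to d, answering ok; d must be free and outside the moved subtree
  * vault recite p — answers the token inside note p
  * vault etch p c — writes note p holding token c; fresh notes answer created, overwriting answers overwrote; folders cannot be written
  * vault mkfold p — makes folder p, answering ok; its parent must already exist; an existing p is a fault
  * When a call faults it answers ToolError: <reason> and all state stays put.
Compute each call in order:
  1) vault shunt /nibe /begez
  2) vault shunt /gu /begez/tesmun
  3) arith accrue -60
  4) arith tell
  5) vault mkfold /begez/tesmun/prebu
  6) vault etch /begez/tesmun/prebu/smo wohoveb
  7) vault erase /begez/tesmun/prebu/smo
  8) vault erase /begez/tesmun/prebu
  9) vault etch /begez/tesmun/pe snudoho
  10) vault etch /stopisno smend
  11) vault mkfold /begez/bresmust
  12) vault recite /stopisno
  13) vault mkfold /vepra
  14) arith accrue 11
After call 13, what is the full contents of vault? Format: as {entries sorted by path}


CALL vault shunt[s→/nibe; d→/begez]
RET  ok
CALL vault shunt[s→/gu; d→/begez/tesmun]
RET  ok
CALL arith accrue[x→-60]
RET  -60
CALL arith tell[]
RET  -60
CALL vault mkfold[p→/begez/tesmun/prebu]
RET  ok
CALL vault etch[p→/begez/tesmun/prebu/smo; c→wohoveb]
RET  created
CALL vault erase[p→/begez/tesmun/prebu/smo]
RET  ok
CALL vault erase[p→/begez/tesmun/prebu]
RET  ok
CALL vault etch[p→/begez/tesmun/pe; c→snudoho]
RET  created
CALL vault etch[p→/stopisno; c→smend]
RET  created
CALL vault mkfold[p→/begez/bresmust]
RET  ok
CALL vault recite[p→/stopisno]
RET  smend
CALL vault mkfold[p→/vepra]
RET  ok
CALL arith accrue[x→11]
RET  -49

Answer: {begez/, begez/bresmust/, begez/tesmun/, begez/tesmun/pe=snudoho, stopisno=smend, vepra/}


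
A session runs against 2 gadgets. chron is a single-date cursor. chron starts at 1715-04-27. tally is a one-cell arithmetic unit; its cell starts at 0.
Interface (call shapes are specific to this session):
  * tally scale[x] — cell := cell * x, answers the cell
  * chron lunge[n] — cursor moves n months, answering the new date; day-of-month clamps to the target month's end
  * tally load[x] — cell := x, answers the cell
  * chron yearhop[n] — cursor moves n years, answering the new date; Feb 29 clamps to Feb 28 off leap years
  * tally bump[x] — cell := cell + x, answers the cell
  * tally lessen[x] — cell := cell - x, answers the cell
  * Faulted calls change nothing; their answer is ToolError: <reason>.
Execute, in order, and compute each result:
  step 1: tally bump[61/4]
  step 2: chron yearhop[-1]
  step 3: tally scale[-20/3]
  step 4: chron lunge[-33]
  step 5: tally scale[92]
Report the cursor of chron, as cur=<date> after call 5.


-- tally bump(61/4) => 61/4
-- chron yearhop(-1) => 1714-04-27
-- tally scale(-20/3) => -305/3
-- chron lunge(-33) => 1711-07-27
-- tally scale(92) => -28060/3

Answer: cur=1711-07-27


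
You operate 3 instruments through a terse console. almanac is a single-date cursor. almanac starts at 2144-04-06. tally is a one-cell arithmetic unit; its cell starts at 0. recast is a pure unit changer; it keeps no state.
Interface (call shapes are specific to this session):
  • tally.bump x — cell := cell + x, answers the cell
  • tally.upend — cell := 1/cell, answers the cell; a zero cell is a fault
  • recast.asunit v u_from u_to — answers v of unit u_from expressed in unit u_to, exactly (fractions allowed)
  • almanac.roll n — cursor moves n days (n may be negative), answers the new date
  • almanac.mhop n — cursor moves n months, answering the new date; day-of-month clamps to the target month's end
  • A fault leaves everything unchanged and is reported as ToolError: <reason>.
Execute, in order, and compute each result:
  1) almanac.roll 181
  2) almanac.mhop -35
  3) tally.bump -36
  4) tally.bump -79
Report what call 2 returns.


Answer: 2141-11-04

Derivation:
>>> almanac.roll n=181
[out] 2144-10-04
>>> almanac.mhop n=-35
[out] 2141-11-04
>>> tally.bump x=-36
[out] -36
>>> tally.bump x=-79
[out] -115


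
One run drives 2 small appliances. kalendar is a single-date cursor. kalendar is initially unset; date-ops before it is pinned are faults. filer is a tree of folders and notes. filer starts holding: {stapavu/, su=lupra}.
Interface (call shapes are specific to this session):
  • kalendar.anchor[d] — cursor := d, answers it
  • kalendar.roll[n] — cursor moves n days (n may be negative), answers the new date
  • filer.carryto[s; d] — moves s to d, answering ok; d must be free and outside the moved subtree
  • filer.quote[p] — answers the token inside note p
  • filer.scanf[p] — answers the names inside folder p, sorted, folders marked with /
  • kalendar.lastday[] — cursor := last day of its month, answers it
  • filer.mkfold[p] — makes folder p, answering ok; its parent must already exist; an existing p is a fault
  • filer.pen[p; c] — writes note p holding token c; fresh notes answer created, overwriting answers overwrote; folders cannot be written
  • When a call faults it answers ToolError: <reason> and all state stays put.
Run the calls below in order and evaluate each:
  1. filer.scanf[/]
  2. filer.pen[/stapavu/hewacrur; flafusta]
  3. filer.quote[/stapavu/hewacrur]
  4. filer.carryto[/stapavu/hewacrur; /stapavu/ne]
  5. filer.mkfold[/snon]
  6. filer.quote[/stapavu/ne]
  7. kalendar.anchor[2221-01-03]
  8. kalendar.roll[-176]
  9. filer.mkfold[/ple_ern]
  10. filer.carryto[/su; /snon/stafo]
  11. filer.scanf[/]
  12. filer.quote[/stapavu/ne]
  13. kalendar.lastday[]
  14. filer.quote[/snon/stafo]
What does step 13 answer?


Answer: 2220-07-31

Derivation:
Using scanf on p: /, → [stapavu/, su].
Next I call pen on p: /stapavu/hewacrur, c: flafusta, which returns created.
I try quote on p: /stapavu/hewacrur, and observe flafusta.
Invoking carryto on s: /stapavu/hewacrur, d: /stapavu/ne, and get ok.
Then mkfold on p: /snon, and observe ok.
I try quote on p: /stapavu/ne, — result: flafusta.
I run anchor on d: 2221-01-03, and observe 2221-01-03.
I invoke roll on n: -176, yielding 2220-07-11.
Now I run mkfold on p: /ple_ern: ok.
Now I run carryto on s: /su, d: /snon/stafo, → ok.
Now I run scanf on p: /, yielding [ple_ern/, snon/, stapavu/].
Using quote on p: /stapavu/ne, — result: flafusta.
I try lastday(), yielding 2220-07-31.
I call quote on p: /snon/stafo, → lupra.


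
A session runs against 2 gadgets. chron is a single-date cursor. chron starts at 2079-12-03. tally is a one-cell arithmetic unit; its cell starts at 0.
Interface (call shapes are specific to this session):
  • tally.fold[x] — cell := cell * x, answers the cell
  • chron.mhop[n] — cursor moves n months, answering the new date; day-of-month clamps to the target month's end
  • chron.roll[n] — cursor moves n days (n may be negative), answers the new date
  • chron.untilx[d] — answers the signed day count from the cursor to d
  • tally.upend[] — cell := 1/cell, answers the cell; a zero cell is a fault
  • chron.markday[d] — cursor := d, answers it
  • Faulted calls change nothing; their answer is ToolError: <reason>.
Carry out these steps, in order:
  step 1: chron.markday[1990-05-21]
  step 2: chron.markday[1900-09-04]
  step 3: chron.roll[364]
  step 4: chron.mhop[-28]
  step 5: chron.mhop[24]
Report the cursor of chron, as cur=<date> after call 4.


→ chron.markday(d='1990-05-21')
← 1990-05-21
→ chron.markday(d='1900-09-04')
← 1900-09-04
→ chron.roll(n='364')
← 1901-09-03
→ chron.mhop(n='-28')
← 1899-05-03
→ chron.mhop(n='24')
← 1901-05-03

Answer: cur=1899-05-03


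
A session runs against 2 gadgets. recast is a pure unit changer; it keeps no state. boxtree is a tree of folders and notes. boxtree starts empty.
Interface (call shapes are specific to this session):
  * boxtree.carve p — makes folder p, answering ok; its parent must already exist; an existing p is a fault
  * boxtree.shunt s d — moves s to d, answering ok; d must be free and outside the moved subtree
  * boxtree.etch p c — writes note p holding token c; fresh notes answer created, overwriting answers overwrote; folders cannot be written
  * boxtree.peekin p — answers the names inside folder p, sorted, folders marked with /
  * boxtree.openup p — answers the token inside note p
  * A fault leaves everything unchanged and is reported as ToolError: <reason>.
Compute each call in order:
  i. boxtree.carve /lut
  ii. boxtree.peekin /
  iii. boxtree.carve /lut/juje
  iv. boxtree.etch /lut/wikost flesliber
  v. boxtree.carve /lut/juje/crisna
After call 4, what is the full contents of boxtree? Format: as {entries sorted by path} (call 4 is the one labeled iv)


Answer: {lut/, lut/juje/, lut/wikost=flesliber}

Derivation:
Act: boxtree.carve[p='/lut']
Obs: ok
Act: boxtree.peekin[p='/']
Obs: [lut/]
Act: boxtree.carve[p='/lut/juje']
Obs: ok
Act: boxtree.etch[p='/lut/wikost'; c='flesliber']
Obs: created
Act: boxtree.carve[p='/lut/juje/crisna']
Obs: ok


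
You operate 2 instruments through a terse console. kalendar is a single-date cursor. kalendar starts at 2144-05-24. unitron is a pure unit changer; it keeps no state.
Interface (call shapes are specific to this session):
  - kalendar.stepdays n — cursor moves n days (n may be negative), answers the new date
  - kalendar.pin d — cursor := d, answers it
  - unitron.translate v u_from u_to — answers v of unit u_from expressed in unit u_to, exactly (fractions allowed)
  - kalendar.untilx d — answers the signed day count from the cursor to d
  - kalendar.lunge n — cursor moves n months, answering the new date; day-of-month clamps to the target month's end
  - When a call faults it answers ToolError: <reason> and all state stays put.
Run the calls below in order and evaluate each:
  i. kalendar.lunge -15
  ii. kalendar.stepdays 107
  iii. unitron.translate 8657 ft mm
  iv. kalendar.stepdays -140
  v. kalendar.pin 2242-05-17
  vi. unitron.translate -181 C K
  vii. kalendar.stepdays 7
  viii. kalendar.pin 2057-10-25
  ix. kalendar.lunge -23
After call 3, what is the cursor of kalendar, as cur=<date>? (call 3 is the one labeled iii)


Do: lunge[n=-15]
See: 2143-02-24
Do: stepdays[n=107]
See: 2143-06-11
Do: translate[v=8657; u_from=ft; u_to=mm]
See: 13193268/5
Do: stepdays[n=-140]
See: 2143-01-22
Do: pin[d=2242-05-17]
See: 2242-05-17
Do: translate[v=-181; u_from=C; u_to=K]
See: 1843/20
Do: stepdays[n=7]
See: 2242-05-24
Do: pin[d=2057-10-25]
See: 2057-10-25
Do: lunge[n=-23]
See: 2055-11-25

Answer: cur=2143-06-11


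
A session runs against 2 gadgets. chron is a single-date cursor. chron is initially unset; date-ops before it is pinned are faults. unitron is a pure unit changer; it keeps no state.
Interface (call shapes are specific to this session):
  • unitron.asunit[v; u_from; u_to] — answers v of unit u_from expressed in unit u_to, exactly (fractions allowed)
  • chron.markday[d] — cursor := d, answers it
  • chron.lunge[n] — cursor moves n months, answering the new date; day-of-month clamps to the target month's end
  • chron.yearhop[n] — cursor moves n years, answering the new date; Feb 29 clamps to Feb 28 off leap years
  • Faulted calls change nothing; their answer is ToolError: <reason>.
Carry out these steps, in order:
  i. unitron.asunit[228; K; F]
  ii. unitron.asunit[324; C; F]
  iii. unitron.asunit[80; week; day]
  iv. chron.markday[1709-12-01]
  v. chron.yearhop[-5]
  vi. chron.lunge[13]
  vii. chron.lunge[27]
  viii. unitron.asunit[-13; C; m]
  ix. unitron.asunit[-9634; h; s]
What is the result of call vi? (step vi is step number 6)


Next I call unitron.asunit using 228, K, F, and get -4927/100.
I try unitron.asunit using 324, C, F, and see 3076/5.
Calling unitron.asunit using 80, week, day, and see 560.
I try chron.markday using 1709-12-01, and see 1709-12-01.
Now I run chron.yearhop using -5, and see 1704-12-01.
I use chron.lunge using 13, giving 1706-01-01.
I invoke chron.lunge using 27, which returns 1708-04-01.
Calling unitron.asunit using -13, C, m, and observe ToolError: incompatible units.
Next I call unitron.asunit using -9634, h, s, — result: -34682400.

Answer: 1706-01-01


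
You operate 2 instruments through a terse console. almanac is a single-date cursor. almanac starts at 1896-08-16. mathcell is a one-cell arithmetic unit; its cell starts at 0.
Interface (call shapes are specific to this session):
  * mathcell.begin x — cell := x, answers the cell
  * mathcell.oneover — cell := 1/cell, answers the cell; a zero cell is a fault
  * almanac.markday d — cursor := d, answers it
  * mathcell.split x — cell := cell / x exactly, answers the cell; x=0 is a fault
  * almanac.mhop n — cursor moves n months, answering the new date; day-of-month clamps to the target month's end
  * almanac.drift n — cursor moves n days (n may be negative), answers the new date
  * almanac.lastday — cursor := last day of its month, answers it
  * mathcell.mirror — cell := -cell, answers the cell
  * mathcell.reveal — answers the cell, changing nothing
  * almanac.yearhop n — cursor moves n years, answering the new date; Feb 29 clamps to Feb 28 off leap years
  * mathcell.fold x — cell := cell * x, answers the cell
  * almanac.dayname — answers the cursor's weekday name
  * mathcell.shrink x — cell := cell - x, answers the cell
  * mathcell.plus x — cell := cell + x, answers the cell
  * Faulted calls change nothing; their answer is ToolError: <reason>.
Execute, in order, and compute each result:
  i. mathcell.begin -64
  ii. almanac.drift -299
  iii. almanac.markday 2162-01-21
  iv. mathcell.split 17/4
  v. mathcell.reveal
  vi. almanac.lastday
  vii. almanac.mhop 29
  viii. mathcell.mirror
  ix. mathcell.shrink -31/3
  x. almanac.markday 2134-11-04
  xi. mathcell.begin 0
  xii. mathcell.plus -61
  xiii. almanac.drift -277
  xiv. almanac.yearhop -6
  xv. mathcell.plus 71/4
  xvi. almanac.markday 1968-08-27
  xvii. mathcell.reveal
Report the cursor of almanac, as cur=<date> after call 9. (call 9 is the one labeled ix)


Answer: cur=2164-06-30

Derivation:
-> mathcell.begin(x='-64')
<- -64
-> almanac.drift(n='-299')
<- 1895-10-22
-> almanac.markday(d='2162-01-21')
<- 2162-01-21
-> mathcell.split(x='17/4')
<- -256/17
-> mathcell.reveal()
<- -256/17
-> almanac.lastday()
<- 2162-01-31
-> almanac.mhop(n='29')
<- 2164-06-30
-> mathcell.mirror()
<- 256/17
-> mathcell.shrink(x='-31/3')
<- 1295/51
-> almanac.markday(d='2134-11-04')
<- 2134-11-04
-> mathcell.begin(x='0')
<- 0
-> mathcell.plus(x='-61')
<- -61
-> almanac.drift(n='-277')
<- 2134-01-31
-> almanac.yearhop(n='-6')
<- 2128-01-31
-> mathcell.plus(x='71/4')
<- -173/4
-> almanac.markday(d='1968-08-27')
<- 1968-08-27
-> mathcell.reveal()
<- -173/4


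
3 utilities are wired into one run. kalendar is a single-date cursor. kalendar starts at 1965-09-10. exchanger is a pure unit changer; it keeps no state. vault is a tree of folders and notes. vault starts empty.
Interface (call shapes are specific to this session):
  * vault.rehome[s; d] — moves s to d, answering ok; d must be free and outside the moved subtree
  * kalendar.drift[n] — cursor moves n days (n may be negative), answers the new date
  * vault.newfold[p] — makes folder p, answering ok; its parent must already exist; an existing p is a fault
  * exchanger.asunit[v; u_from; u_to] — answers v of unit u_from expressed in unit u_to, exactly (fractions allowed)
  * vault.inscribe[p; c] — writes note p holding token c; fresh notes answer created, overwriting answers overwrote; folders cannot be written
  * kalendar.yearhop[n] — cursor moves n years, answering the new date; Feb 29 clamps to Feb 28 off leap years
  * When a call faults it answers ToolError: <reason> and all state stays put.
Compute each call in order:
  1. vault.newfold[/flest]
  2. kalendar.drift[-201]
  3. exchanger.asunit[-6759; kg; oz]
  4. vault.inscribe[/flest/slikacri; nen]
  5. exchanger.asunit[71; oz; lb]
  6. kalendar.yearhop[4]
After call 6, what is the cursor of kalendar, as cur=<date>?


Answer: cur=1969-02-21

Derivation:
Act: vault.newfold[p=/flest]
Obs: ok
Act: kalendar.drift[n=-201]
Obs: 1965-02-21
Act: exchanger.asunit[v=-6759; u_from=kg; u_to=oz]
Obs: -10814400000000/45359237
Act: vault.inscribe[p=/flest/slikacri; c=nen]
Obs: created
Act: exchanger.asunit[v=71; u_from=oz; u_to=lb]
Obs: 71/16
Act: kalendar.yearhop[n=4]
Obs: 1969-02-21


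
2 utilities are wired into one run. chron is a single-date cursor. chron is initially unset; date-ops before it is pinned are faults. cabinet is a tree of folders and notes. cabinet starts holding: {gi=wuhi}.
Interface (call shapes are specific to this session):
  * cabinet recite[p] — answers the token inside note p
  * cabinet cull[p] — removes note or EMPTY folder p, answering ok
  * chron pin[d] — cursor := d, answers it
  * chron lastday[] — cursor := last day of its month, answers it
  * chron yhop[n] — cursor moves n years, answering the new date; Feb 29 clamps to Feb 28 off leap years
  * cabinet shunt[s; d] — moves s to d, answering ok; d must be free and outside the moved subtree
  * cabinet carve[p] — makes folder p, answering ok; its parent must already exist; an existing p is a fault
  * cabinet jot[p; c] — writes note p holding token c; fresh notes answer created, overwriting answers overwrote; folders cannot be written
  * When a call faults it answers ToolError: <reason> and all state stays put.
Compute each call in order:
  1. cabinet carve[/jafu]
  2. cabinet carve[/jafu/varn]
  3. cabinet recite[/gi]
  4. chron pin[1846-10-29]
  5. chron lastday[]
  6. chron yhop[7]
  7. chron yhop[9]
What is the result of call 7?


I call cabinet carve passing p→/jafu, giving ok.
I run cabinet carve passing p→/jafu/varn, and get ok.
I try cabinet recite passing p→/gi, and see wuhi.
I run chron pin passing d→1846-10-29, which returns 1846-10-29.
I try chron lastday(), which returns 1846-10-31.
Invoking chron yhop passing n→7, and observe 1853-10-31.
Now I run chron yhop passing n→9, — result: 1862-10-31.

Answer: 1862-10-31


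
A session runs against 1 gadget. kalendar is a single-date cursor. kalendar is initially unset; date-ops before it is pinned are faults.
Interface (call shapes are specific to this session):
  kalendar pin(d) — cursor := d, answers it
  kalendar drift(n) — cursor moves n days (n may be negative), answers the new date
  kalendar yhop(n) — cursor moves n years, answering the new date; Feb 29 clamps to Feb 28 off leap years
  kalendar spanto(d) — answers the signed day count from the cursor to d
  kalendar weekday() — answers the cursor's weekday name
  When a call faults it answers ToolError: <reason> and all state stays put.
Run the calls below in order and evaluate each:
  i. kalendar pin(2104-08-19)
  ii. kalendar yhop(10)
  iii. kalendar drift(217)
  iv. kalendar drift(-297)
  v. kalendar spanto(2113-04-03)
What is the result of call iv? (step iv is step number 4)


$ kalendar pin 2104-08-19
  2104-08-19
$ kalendar yhop 10
  2114-08-19
$ kalendar drift 217
  2115-03-24
$ kalendar drift -297
  2114-05-31
$ kalendar spanto 2113-04-03
  -423

Answer: 2114-05-31


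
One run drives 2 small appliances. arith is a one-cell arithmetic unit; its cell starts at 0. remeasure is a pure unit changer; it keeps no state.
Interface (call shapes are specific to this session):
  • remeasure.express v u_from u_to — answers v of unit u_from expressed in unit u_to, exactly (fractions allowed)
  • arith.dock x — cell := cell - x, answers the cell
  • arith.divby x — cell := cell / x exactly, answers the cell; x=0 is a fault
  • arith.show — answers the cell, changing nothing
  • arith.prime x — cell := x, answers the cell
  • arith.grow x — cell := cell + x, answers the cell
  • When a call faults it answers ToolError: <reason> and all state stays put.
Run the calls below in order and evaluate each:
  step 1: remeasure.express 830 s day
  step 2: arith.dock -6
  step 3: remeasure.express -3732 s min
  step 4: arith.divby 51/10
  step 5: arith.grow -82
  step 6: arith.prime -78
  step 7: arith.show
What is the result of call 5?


Answer: -1374/17

Derivation:
~$ express v=830 u_from=s u_to=day
= 83/8640
~$ dock x=-6
= 6
~$ express v=-3732 u_from=s u_to=min
= -311/5
~$ divby x=51/10
= 20/17
~$ grow x=-82
= -1374/17
~$ prime x=-78
= -78
~$ show
= -78


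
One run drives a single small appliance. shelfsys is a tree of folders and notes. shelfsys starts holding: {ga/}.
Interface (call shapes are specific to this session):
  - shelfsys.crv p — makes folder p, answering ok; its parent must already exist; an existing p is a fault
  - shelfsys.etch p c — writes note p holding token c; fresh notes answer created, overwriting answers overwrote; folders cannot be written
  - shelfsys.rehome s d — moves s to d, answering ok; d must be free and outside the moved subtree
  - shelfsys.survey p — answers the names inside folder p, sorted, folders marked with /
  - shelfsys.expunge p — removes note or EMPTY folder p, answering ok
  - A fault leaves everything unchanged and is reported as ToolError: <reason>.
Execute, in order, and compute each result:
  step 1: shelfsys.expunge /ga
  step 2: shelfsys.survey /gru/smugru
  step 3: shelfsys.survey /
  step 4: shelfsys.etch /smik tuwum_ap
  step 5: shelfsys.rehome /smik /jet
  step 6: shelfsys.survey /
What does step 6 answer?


Answer: [jet]

Derivation:
I run expunge passing p=/ga: ok.
I use survey passing p=/gru/smugru, and observe ToolError: not found.
I invoke survey passing p=/, — result: [].
Then etch passing p=/smik, c=tuwum_ap, and see created.
Calling rehome passing s=/smik, d=/jet, and get ok.
I try survey passing p=/, and observe [jet].


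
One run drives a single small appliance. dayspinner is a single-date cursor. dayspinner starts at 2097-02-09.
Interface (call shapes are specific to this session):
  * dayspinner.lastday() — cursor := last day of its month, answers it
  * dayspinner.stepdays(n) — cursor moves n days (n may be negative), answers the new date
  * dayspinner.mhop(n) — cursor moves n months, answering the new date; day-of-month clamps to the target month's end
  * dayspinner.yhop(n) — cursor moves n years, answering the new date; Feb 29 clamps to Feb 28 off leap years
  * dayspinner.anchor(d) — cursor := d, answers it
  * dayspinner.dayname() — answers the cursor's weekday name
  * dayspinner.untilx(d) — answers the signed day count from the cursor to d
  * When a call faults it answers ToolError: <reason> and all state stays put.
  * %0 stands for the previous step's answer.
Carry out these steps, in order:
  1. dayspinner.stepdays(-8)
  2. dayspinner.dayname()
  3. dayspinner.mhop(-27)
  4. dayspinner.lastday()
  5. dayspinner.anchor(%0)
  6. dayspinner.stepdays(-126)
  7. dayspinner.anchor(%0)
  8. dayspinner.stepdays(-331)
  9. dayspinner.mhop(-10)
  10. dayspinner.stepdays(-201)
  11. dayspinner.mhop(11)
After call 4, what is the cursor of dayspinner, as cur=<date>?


Step: dayspinner.stepdays[n=-8]
Result: 2097-02-01
Step: dayspinner.dayname[]
Result: Friday
Step: dayspinner.mhop[n=-27]
Result: 2094-11-01
Step: dayspinner.lastday[]
Result: 2094-11-30
Step: dayspinner.anchor[d=%0]
Result: 2094-11-30
Step: dayspinner.stepdays[n=-126]
Result: 2094-07-27
Step: dayspinner.anchor[d=%0]
Result: 2094-07-27
Step: dayspinner.stepdays[n=-331]
Result: 2093-08-30
Step: dayspinner.mhop[n=-10]
Result: 2092-10-30
Step: dayspinner.stepdays[n=-201]
Result: 2092-04-12
Step: dayspinner.mhop[n=11]
Result: 2093-03-12

Answer: cur=2094-11-30


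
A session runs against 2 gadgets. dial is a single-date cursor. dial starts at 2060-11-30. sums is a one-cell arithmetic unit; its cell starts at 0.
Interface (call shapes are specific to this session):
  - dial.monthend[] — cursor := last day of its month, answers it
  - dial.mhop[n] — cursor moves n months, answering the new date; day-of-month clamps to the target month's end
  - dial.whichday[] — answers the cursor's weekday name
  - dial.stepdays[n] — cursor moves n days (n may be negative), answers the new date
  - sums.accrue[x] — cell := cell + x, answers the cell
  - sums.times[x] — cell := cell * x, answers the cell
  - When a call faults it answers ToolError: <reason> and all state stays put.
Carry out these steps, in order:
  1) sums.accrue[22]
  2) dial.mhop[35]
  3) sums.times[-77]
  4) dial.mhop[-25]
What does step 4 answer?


Answer: 2061-09-30

Derivation:
~$ sums.accrue x='22'
:: 22
~$ dial.mhop n='35'
:: 2063-10-30
~$ sums.times x='-77'
:: -1694
~$ dial.mhop n='-25'
:: 2061-09-30


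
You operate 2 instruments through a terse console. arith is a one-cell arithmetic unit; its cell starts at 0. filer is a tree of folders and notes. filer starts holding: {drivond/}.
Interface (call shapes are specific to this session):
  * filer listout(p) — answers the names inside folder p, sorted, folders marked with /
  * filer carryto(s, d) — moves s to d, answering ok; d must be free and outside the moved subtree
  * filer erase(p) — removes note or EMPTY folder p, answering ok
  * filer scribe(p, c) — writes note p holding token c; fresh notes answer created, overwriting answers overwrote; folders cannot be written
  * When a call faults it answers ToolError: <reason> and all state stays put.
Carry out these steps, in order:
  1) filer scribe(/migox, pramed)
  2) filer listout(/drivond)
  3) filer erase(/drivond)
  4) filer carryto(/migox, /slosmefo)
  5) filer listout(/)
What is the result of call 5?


Now I run filer scribe on p='/migox', c='pramed', and get created.
Now I run filer listout on p='/drivond', — result: [].
Invoking filer erase on p='/drivond', — result: ok.
Now I run filer carryto on s='/migox', d='/slosmefo', and observe ok.
I try filer listout on p='/', which returns [slosmefo].

Answer: [slosmefo]


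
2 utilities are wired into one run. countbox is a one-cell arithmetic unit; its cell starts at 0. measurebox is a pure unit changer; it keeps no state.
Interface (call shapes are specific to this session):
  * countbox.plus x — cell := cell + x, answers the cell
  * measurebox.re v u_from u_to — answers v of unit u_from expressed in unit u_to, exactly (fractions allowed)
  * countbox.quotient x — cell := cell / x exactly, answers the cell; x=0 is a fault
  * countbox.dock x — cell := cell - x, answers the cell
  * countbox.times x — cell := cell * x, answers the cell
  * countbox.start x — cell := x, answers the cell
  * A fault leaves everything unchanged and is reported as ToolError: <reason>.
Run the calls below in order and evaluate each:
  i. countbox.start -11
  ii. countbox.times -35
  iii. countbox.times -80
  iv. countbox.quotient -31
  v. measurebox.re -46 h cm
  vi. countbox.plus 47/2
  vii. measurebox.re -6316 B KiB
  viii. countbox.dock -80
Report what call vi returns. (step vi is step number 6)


Answer: 63057/62

Derivation:
>> countbox.start(x→-11)
<< -11
>> countbox.times(x→-35)
<< 385
>> countbox.times(x→-80)
<< -30800
>> countbox.quotient(x→-31)
<< 30800/31
>> measurebox.re(v→-46, u_from→h, u_to→cm)
<< ToolError: incompatible units
>> countbox.plus(x→47/2)
<< 63057/62
>> measurebox.re(v→-6316, u_from→B, u_to→KiB)
<< -1579/256
>> countbox.dock(x→-80)
<< 68017/62
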